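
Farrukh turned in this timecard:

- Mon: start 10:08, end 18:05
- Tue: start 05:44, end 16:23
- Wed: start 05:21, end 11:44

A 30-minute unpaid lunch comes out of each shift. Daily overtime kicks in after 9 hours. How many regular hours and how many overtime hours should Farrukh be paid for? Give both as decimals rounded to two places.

Regular 22.33 hours, overtime 1.15 hours

Mon: 10:08–18:05 = 7 h 57 min; less 30 min break → 7 h 27 min
Tue: 05:44–16:23 = 10 h 39 min; less 30 min break → 10 h 9 min
Wed: 05:21–11:44 = 6 h 23 min; less 30 min break → 5 h 53 min
Mon reg 7 h 27 min / OT 0 h 0 min; Tue reg 9 h 0 min / OT 1 h 9 min; Wed reg 5 h 53 min / OT 0 h 0 min.
Totals: regular 22 h 20 min, overtime 1 h 9 min.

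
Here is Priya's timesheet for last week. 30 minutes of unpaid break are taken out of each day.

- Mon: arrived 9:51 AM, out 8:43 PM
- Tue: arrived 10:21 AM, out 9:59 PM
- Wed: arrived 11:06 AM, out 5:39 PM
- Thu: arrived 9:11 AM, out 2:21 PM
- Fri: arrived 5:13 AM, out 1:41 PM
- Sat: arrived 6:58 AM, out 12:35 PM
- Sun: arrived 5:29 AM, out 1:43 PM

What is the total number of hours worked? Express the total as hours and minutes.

Mon: 9:51 AM–8:43 PM = 10 h 52 min; less 30 min break → 10 h 22 min
Tue: 10:21 AM–9:59 PM = 11 h 38 min; less 30 min break → 11 h 8 min
Wed: 11:06 AM–5:39 PM = 6 h 33 min; less 30 min break → 6 h 3 min
Thu: 9:11 AM–2:21 PM = 5 h 10 min; less 30 min break → 4 h 40 min
Fri: 5:13 AM–1:41 PM = 8 h 28 min; less 30 min break → 7 h 58 min
Sat: 6:58 AM–12:35 PM = 5 h 37 min; less 30 min break → 5 h 7 min
Sun: 5:29 AM–1:43 PM = 8 h 14 min; less 30 min break → 7 h 44 min
Total: 10 h 22 min + 11 h 8 min + 6 h 3 min + 4 h 40 min + 7 h 58 min + 5 h 7 min + 7 h 44 min = 53 h 2 min.

53 h 2 min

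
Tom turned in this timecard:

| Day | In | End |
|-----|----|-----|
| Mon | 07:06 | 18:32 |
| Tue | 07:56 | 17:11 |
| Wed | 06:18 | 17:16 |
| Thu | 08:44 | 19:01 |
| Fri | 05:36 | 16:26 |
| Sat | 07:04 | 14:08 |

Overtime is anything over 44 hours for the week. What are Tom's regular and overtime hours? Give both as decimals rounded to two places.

Mon: 07:06–18:32 = 11 h 26 min
Tue: 07:56–17:11 = 9 h 15 min
Wed: 06:18–17:16 = 10 h 58 min
Thu: 08:44–19:01 = 10 h 17 min
Fri: 05:36–16:26 = 10 h 50 min
Sat: 07:04–14:08 = 7 h 4 min
Total worked: 59 h 50 min = 59.83 h.
Threshold 44 h → overtime 15 h 50 min, regular 44 h 0 min.

Regular 44.00 hours, overtime 15.83 hours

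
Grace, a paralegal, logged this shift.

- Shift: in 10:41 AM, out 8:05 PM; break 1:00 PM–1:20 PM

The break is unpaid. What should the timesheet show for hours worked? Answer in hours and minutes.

9 h 4 min

Shift: 10:41 AM–8:05 PM = 9 h 24 min; less 20 min break → 9 h 4 min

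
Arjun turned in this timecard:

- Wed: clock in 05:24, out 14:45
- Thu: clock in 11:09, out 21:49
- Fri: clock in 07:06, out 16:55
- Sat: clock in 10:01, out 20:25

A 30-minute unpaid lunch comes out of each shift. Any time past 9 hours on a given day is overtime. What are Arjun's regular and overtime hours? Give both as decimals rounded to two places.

Wed: 05:24–14:45 = 9 h 21 min; less 30 min break → 8 h 51 min
Thu: 11:09–21:49 = 10 h 40 min; less 30 min break → 10 h 10 min
Fri: 07:06–16:55 = 9 h 49 min; less 30 min break → 9 h 19 min
Sat: 10:01–20:25 = 10 h 24 min; less 30 min break → 9 h 54 min
Wed reg 8 h 51 min / OT 0 h 0 min; Thu reg 9 h 0 min / OT 1 h 10 min; Fri reg 9 h 0 min / OT 0 h 19 min; Sat reg 9 h 0 min / OT 0 h 54 min.
Totals: regular 35 h 51 min, overtime 2 h 23 min.

Regular 35.85 hours, overtime 2.38 hours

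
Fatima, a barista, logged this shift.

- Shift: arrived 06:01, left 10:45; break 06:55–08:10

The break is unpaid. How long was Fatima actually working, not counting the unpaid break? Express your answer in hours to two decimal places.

Shift: 06:01–10:45 = 4 h 44 min; less 75 min break → 3 h 29 min

3.48 hours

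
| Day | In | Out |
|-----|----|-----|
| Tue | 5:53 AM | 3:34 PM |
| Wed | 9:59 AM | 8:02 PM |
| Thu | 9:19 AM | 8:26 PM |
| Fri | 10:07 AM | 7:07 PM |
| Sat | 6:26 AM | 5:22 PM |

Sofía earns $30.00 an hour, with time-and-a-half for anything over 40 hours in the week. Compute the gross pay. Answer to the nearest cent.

$1685.25

Tue: 5:53 AM–3:34 PM = 9 h 41 min
Wed: 9:59 AM–8:02 PM = 10 h 3 min
Thu: 9:19 AM–8:26 PM = 11 h 7 min
Fri: 10:07 AM–7:07 PM = 9 h 0 min
Sat: 6:26 AM–5:22 PM = 10 h 56 min
Total worked: 50 h 47 min = 3047 min.
Regular 40 h 0 min = 2400 min at $30.00/h; overtime 10 h 47 min = 647 min at $45.00/h.
Pay = (2400 × $30.00 + 647 × $45.00) ÷ 60 = $1685.25.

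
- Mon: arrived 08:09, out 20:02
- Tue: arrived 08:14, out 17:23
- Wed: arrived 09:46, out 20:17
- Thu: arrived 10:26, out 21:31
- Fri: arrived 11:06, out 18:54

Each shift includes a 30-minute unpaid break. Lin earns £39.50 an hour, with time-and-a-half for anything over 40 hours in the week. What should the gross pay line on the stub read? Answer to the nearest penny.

Mon: 08:09–20:02 = 11 h 53 min; less 30 min break → 11 h 23 min
Tue: 08:14–17:23 = 9 h 9 min; less 30 min break → 8 h 39 min
Wed: 09:46–20:17 = 10 h 31 min; less 30 min break → 10 h 1 min
Thu: 10:26–21:31 = 11 h 5 min; less 30 min break → 10 h 35 min
Fri: 11:06–18:54 = 7 h 48 min; less 30 min break → 7 h 18 min
Total worked: 47 h 56 min = 2876 min.
Regular 40 h 0 min = 2400 min at £39.50/h; overtime 7 h 56 min = 476 min at £59.25/h.
Pay = (2400 × £39.50 + 476 × £59.25) ÷ 60 = £2050.05.

£2050.05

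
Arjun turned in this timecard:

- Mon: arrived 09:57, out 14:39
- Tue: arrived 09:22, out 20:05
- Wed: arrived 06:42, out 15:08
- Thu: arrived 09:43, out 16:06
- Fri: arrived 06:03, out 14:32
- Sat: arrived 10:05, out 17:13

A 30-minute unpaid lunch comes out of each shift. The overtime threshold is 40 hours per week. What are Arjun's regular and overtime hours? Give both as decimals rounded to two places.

Mon: 09:57–14:39 = 4 h 42 min; less 30 min break → 4 h 12 min
Tue: 09:22–20:05 = 10 h 43 min; less 30 min break → 10 h 13 min
Wed: 06:42–15:08 = 8 h 26 min; less 30 min break → 7 h 56 min
Thu: 09:43–16:06 = 6 h 23 min; less 30 min break → 5 h 53 min
Fri: 06:03–14:32 = 8 h 29 min; less 30 min break → 7 h 59 min
Sat: 10:05–17:13 = 7 h 8 min; less 30 min break → 6 h 38 min
Total worked: 42 h 51 min = 42.85 h.
Threshold 40 h → overtime 2 h 51 min, regular 40 h 0 min.

Regular 40.00 hours, overtime 2.85 hours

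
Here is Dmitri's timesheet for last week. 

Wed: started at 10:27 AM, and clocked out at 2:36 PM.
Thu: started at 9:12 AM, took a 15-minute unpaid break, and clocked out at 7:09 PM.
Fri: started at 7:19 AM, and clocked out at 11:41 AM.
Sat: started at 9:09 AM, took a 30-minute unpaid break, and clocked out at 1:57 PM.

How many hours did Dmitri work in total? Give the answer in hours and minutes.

22 h 31 min

Wed: 10:27 AM–2:36 PM = 4 h 9 min
Thu: 9:12 AM–7:09 PM = 9 h 57 min; less 15 min break → 9 h 42 min
Fri: 7:19 AM–11:41 AM = 4 h 22 min
Sat: 9:09 AM–1:57 PM = 4 h 48 min; less 30 min break → 4 h 18 min
Total: 4 h 9 min + 9 h 42 min + 4 h 22 min + 4 h 18 min = 22 h 31 min.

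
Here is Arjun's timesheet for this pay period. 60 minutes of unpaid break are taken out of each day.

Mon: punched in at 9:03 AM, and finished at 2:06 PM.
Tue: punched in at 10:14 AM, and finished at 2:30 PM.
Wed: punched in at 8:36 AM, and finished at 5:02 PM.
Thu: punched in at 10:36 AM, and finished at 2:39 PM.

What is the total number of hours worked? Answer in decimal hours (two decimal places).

17.80 hours

Mon: 9:03 AM–2:06 PM = 5 h 3 min; less 60 min break → 4 h 3 min
Tue: 10:14 AM–2:30 PM = 4 h 16 min; less 60 min break → 3 h 16 min
Wed: 8:36 AM–5:02 PM = 8 h 26 min; less 60 min break → 7 h 26 min
Thu: 10:36 AM–2:39 PM = 4 h 3 min; less 60 min break → 3 h 3 min
Total: 4 h 3 min + 3 h 16 min + 7 h 26 min + 3 h 3 min = 17 h 48 min.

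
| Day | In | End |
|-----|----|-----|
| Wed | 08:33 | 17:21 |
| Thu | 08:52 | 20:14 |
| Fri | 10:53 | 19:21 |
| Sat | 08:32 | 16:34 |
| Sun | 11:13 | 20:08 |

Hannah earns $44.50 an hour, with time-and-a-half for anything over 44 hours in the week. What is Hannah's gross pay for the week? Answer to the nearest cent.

$2063.69

Wed: 08:33–17:21 = 8 h 48 min
Thu: 08:52–20:14 = 11 h 22 min
Fri: 10:53–19:21 = 8 h 28 min
Sat: 08:32–16:34 = 8 h 2 min
Sun: 11:13–20:08 = 8 h 55 min
Total worked: 45 h 35 min = 2735 min.
Regular 44 h 0 min = 2640 min at $44.50/h; overtime 1 h 35 min = 95 min at $66.75/h.
Pay = (2640 × $44.50 + 95 × $66.75) ÷ 60 = $2063.69.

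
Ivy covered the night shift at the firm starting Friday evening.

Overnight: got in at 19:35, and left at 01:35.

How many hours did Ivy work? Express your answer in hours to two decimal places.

Overnight: 19:35 → midnight = 4 h 25 min; midnight → 01:35 = 1 h 35 min; span 6 h 0 min

6.00 hours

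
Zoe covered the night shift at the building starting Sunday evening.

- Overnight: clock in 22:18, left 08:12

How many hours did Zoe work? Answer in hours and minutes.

9 h 54 min

Overnight: 22:18 → midnight = 1 h 42 min; midnight → 08:12 = 8 h 12 min; span 9 h 54 min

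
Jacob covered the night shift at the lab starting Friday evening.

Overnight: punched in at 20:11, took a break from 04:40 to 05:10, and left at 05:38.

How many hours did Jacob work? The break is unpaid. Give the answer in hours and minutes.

Overnight: 20:11 → midnight = 3 h 49 min; midnight → 05:38 = 5 h 38 min; span 9 h 27 min; less 30 min break → 8 h 57 min

8 h 57 min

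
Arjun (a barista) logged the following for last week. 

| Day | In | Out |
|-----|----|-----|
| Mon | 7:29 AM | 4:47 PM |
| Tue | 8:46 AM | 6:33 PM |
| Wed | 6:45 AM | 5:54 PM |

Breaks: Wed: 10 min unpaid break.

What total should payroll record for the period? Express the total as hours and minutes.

Mon: 7:29 AM–4:47 PM = 9 h 18 min
Tue: 8:46 AM–6:33 PM = 9 h 47 min
Wed: 6:45 AM–5:54 PM = 11 h 9 min; less 10 min break → 10 h 59 min
Total: 9 h 18 min + 9 h 47 min + 10 h 59 min = 30 h 4 min.

30 h 4 min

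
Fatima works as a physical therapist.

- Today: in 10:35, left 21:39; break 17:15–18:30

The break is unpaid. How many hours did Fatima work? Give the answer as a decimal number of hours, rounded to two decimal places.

Today: 10:35–21:39 = 11 h 4 min; less 75 min break → 9 h 49 min

9.82 hours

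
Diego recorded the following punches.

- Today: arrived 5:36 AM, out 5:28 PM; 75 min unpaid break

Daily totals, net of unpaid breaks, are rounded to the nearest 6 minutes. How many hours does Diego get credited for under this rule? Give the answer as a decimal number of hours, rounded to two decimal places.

10.60 hours

Today: 5:36 AM–5:28 PM = 11 h 52 min − 75 min = 10 h 37 min → rounds to 10 h 36 min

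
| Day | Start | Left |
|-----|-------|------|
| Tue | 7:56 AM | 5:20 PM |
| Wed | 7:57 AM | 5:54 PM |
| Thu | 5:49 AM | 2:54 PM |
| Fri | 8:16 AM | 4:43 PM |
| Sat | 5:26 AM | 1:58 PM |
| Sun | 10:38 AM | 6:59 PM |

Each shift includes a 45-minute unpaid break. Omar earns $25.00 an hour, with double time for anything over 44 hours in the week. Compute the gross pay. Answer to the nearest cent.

Tue: 7:56 AM–5:20 PM = 9 h 24 min; less 45 min break → 8 h 39 min
Wed: 7:57 AM–5:54 PM = 9 h 57 min; less 45 min break → 9 h 12 min
Thu: 5:49 AM–2:54 PM = 9 h 5 min; less 45 min break → 8 h 20 min
Fri: 8:16 AM–4:43 PM = 8 h 27 min; less 45 min break → 7 h 42 min
Sat: 5:26 AM–1:58 PM = 8 h 32 min; less 45 min break → 7 h 47 min
Sun: 10:38 AM–6:59 PM = 8 h 21 min; less 45 min break → 7 h 36 min
Total worked: 49 h 16 min = 2956 min.
Regular 44 h 0 min = 2640 min at $25.00/h; overtime 5 h 16 min = 316 min at $50.00/h.
Pay = (2640 × $25.00 + 316 × $50.00) ÷ 60 = $1363.33.

$1363.33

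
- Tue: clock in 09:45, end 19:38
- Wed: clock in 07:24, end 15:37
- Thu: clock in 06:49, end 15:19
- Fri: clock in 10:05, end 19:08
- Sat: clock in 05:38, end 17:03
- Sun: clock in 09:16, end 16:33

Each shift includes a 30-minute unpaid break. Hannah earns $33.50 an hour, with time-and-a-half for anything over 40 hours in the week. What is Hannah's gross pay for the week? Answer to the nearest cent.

Tue: 09:45–19:38 = 9 h 53 min; less 30 min break → 9 h 23 min
Wed: 07:24–15:37 = 8 h 13 min; less 30 min break → 7 h 43 min
Thu: 06:49–15:19 = 8 h 30 min; less 30 min break → 8 h 0 min
Fri: 10:05–19:08 = 9 h 3 min; less 30 min break → 8 h 33 min
Sat: 05:38–17:03 = 11 h 25 min; less 30 min break → 10 h 55 min
Sun: 09:16–16:33 = 7 h 17 min; less 30 min break → 6 h 47 min
Total worked: 51 h 21 min = 3081 min.
Regular 40 h 0 min = 2400 min at $33.50/h; overtime 11 h 21 min = 681 min at $50.25/h.
Pay = (2400 × $33.50 + 681 × $50.25) ÷ 60 = $1910.34.

$1910.34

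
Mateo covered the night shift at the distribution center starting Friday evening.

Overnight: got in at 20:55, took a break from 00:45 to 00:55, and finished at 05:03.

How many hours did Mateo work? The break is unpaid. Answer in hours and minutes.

Overnight: 20:55 → midnight = 3 h 5 min; midnight → 05:03 = 5 h 3 min; span 8 h 8 min; less 10 min break → 7 h 58 min

7 h 58 min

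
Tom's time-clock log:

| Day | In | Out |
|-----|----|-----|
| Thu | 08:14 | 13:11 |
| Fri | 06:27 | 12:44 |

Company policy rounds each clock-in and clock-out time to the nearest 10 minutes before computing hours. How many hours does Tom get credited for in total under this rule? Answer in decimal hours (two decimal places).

Thu: in 08:14→08:10, out 13:11→13:10; 5 h 0 min
Fri: in 06:27→06:30, out 12:44→12:40; 6 h 10 min
Total credited: 11 h 10 min.

11.17 hours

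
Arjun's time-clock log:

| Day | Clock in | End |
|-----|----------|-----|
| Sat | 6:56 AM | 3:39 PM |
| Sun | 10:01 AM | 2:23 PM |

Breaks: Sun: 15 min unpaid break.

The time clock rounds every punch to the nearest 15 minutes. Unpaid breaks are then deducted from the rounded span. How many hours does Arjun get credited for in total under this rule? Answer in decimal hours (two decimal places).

Sat: in 6:56 AM→7:00 AM, out 3:39 PM→3:45 PM; 8 h 45 min
Sun: in 10:01 AM→10:00 AM, out 2:23 PM→2:30 PM; 4 h 30 min − 15 min = 4 h 15 min
Total credited: 13 h 0 min.

13.00 hours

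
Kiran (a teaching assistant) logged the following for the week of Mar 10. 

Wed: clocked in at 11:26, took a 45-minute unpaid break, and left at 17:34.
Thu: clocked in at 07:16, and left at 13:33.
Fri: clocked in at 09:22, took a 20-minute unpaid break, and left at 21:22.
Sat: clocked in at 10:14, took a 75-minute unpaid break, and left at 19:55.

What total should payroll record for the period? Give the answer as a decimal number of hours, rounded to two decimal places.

Wed: 11:26–17:34 = 6 h 8 min; less 45 min break → 5 h 23 min
Thu: 07:16–13:33 = 6 h 17 min
Fri: 09:22–21:22 = 12 h 0 min; less 20 min break → 11 h 40 min
Sat: 10:14–19:55 = 9 h 41 min; less 75 min break → 8 h 26 min
Total: 5 h 23 min + 6 h 17 min + 11 h 40 min + 8 h 26 min = 31 h 46 min.

31.77 hours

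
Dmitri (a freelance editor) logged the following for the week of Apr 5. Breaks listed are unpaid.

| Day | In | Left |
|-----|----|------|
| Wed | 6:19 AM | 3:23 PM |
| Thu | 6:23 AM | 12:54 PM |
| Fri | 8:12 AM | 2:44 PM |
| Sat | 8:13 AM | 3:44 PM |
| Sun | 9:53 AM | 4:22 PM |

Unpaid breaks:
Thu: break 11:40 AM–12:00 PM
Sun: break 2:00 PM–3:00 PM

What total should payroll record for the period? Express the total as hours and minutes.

Wed: 6:19 AM–3:23 PM = 9 h 4 min
Thu: 6:23 AM–12:54 PM = 6 h 31 min; less 20 min break → 6 h 11 min
Fri: 8:12 AM–2:44 PM = 6 h 32 min
Sat: 8:13 AM–3:44 PM = 7 h 31 min
Sun: 9:53 AM–4:22 PM = 6 h 29 min; less 60 min break → 5 h 29 min
Total: 9 h 4 min + 6 h 11 min + 6 h 32 min + 7 h 31 min + 5 h 29 min = 34 h 47 min.

34 h 47 min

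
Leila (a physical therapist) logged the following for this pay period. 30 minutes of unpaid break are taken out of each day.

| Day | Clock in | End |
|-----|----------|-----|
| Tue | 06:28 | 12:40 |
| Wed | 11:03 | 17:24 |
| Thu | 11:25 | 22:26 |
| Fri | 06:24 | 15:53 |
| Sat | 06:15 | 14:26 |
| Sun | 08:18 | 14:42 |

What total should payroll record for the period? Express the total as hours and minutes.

44 h 38 min

Tue: 06:28–12:40 = 6 h 12 min; less 30 min break → 5 h 42 min
Wed: 11:03–17:24 = 6 h 21 min; less 30 min break → 5 h 51 min
Thu: 11:25–22:26 = 11 h 1 min; less 30 min break → 10 h 31 min
Fri: 06:24–15:53 = 9 h 29 min; less 30 min break → 8 h 59 min
Sat: 06:15–14:26 = 8 h 11 min; less 30 min break → 7 h 41 min
Sun: 08:18–14:42 = 6 h 24 min; less 30 min break → 5 h 54 min
Total: 5 h 42 min + 5 h 51 min + 10 h 31 min + 8 h 59 min + 7 h 41 min + 5 h 54 min = 44 h 38 min.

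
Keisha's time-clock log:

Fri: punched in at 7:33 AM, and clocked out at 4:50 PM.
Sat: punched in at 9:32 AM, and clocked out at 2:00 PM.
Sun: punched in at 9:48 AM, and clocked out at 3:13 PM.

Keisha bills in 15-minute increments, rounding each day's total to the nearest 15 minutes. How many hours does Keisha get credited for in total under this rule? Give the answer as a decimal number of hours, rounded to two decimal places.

Fri: 7:33 AM–4:50 PM = 9 h 17 min → rounds to 9 h 15 min
Sat: 9:32 AM–2:00 PM = 4 h 28 min → rounds to 4 h 30 min
Sun: 9:48 AM–3:13 PM = 5 h 25 min → rounds to 5 h 30 min
Total credited: 19 h 15 min.

19.25 hours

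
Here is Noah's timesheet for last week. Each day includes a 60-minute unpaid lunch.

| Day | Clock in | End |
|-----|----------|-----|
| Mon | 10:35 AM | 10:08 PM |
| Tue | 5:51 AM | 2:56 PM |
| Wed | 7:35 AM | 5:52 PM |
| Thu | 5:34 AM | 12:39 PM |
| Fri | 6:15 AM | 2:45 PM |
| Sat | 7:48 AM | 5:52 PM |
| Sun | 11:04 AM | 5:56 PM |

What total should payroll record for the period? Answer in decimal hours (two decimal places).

Mon: 10:35 AM–10:08 PM = 11 h 33 min; less 60 min break → 10 h 33 min
Tue: 5:51 AM–2:56 PM = 9 h 5 min; less 60 min break → 8 h 5 min
Wed: 7:35 AM–5:52 PM = 10 h 17 min; less 60 min break → 9 h 17 min
Thu: 5:34 AM–12:39 PM = 7 h 5 min; less 60 min break → 6 h 5 min
Fri: 6:15 AM–2:45 PM = 8 h 30 min; less 60 min break → 7 h 30 min
Sat: 7:48 AM–5:52 PM = 10 h 4 min; less 60 min break → 9 h 4 min
Sun: 11:04 AM–5:56 PM = 6 h 52 min; less 60 min break → 5 h 52 min
Total: 10 h 33 min + 8 h 5 min + 9 h 17 min + 6 h 5 min + 7 h 30 min + 9 h 4 min + 5 h 52 min = 56 h 26 min.

56.43 hours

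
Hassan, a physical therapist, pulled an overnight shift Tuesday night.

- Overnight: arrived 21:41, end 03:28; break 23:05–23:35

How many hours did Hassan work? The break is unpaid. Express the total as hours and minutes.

Overnight: 21:41 → midnight = 2 h 19 min; midnight → 03:28 = 3 h 28 min; span 5 h 47 min; less 30 min break → 5 h 17 min

5 h 17 min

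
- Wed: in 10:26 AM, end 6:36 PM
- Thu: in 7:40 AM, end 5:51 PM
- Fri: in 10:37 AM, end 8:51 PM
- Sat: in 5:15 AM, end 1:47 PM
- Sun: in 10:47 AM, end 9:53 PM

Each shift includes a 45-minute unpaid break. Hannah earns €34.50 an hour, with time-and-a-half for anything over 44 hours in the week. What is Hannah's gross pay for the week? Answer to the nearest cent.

€1542.15

Wed: 10:26 AM–6:36 PM = 8 h 10 min; less 45 min break → 7 h 25 min
Thu: 7:40 AM–5:51 PM = 10 h 11 min; less 45 min break → 9 h 26 min
Fri: 10:37 AM–8:51 PM = 10 h 14 min; less 45 min break → 9 h 29 min
Sat: 5:15 AM–1:47 PM = 8 h 32 min; less 45 min break → 7 h 47 min
Sun: 10:47 AM–9:53 PM = 11 h 6 min; less 45 min break → 10 h 21 min
Total worked: 44 h 28 min = 2668 min.
Regular 44 h 0 min = 2640 min at €34.50/h; overtime 0 h 28 min = 28 min at €51.75/h.
Pay = (2640 × €34.50 + 28 × €51.75) ÷ 60 = €1542.15.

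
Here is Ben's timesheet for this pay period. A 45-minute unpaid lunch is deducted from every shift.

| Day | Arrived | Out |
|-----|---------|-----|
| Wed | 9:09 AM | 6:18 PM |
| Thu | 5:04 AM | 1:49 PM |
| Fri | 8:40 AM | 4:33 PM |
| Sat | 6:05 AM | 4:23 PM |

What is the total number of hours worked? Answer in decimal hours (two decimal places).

33.08 hours

Wed: 9:09 AM–6:18 PM = 9 h 9 min; less 45 min break → 8 h 24 min
Thu: 5:04 AM–1:49 PM = 8 h 45 min; less 45 min break → 8 h 0 min
Fri: 8:40 AM–4:33 PM = 7 h 53 min; less 45 min break → 7 h 8 min
Sat: 6:05 AM–4:23 PM = 10 h 18 min; less 45 min break → 9 h 33 min
Total: 8 h 24 min + 8 h 0 min + 7 h 8 min + 9 h 33 min = 33 h 5 min.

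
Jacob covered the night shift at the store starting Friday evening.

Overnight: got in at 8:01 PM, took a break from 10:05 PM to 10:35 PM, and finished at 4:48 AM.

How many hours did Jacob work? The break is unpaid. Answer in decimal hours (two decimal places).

Overnight: 8:01 PM → midnight = 3 h 59 min; midnight → 4:48 AM = 4 h 48 min; span 8 h 47 min; less 30 min break → 8 h 17 min

8.28 hours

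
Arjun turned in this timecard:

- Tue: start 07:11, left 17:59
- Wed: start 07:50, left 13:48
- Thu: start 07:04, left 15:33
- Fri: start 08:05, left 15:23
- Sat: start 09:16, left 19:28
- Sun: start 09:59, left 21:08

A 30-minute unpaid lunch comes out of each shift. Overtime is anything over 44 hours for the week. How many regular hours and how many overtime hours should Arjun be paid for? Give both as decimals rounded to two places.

Regular 44.00 hours, overtime 6.90 hours

Tue: 07:11–17:59 = 10 h 48 min; less 30 min break → 10 h 18 min
Wed: 07:50–13:48 = 5 h 58 min; less 30 min break → 5 h 28 min
Thu: 07:04–15:33 = 8 h 29 min; less 30 min break → 7 h 59 min
Fri: 08:05–15:23 = 7 h 18 min; less 30 min break → 6 h 48 min
Sat: 09:16–19:28 = 10 h 12 min; less 30 min break → 9 h 42 min
Sun: 09:59–21:08 = 11 h 9 min; less 30 min break → 10 h 39 min
Total worked: 50 h 54 min = 50.90 h.
Threshold 44 h → overtime 6 h 54 min, regular 44 h 0 min.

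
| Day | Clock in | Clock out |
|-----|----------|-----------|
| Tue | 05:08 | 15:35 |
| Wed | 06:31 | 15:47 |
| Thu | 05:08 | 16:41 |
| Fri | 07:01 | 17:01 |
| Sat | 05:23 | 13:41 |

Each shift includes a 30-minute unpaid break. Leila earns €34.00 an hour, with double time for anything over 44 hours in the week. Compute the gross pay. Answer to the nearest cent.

Tue: 05:08–15:35 = 10 h 27 min; less 30 min break → 9 h 57 min
Wed: 06:31–15:47 = 9 h 16 min; less 30 min break → 8 h 46 min
Thu: 05:08–16:41 = 11 h 33 min; less 30 min break → 11 h 3 min
Fri: 07:01–17:01 = 10 h 0 min; less 30 min break → 9 h 30 min
Sat: 05:23–13:41 = 8 h 18 min; less 30 min break → 7 h 48 min
Total worked: 47 h 4 min = 2824 min.
Regular 44 h 0 min = 2640 min at €34.00/h; overtime 3 h 4 min = 184 min at €68.00/h.
Pay = (2640 × €34.00 + 184 × €68.00) ÷ 60 = €1704.53.

€1704.53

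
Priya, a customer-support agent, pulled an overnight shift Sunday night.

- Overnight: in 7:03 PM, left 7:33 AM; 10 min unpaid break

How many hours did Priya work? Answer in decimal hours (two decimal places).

Overnight: 7:03 PM → midnight = 4 h 57 min; midnight → 7:33 AM = 7 h 33 min; span 12 h 30 min; less 10 min break → 12 h 20 min

12.33 hours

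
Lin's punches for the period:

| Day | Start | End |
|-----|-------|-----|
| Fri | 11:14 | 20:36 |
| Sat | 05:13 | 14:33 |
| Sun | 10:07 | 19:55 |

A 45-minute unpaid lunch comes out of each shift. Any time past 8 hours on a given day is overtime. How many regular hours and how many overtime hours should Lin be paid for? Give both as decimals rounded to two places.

Fri: 11:14–20:36 = 9 h 22 min; less 45 min break → 8 h 37 min
Sat: 05:13–14:33 = 9 h 20 min; less 45 min break → 8 h 35 min
Sun: 10:07–19:55 = 9 h 48 min; less 45 min break → 9 h 3 min
Fri reg 8 h 0 min / OT 0 h 37 min; Sat reg 8 h 0 min / OT 0 h 35 min; Sun reg 8 h 0 min / OT 1 h 3 min.
Totals: regular 24 h 0 min, overtime 2 h 15 min.

Regular 24.00 hours, overtime 2.25 hours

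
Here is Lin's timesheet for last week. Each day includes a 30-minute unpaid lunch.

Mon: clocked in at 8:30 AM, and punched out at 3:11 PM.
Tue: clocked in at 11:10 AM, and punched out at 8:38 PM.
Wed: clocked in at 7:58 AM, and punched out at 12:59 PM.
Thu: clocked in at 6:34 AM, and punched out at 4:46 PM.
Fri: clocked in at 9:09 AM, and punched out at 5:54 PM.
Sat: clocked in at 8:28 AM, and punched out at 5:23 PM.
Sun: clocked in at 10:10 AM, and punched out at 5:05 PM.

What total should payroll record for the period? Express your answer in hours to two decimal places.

Mon: 8:30 AM–3:11 PM = 6 h 41 min; less 30 min break → 6 h 11 min
Tue: 11:10 AM–8:38 PM = 9 h 28 min; less 30 min break → 8 h 58 min
Wed: 7:58 AM–12:59 PM = 5 h 1 min; less 30 min break → 4 h 31 min
Thu: 6:34 AM–4:46 PM = 10 h 12 min; less 30 min break → 9 h 42 min
Fri: 9:09 AM–5:54 PM = 8 h 45 min; less 30 min break → 8 h 15 min
Sat: 8:28 AM–5:23 PM = 8 h 55 min; less 30 min break → 8 h 25 min
Sun: 10:10 AM–5:05 PM = 6 h 55 min; less 30 min break → 6 h 25 min
Total: 6 h 11 min + 8 h 58 min + 4 h 31 min + 9 h 42 min + 8 h 15 min + 8 h 25 min + 6 h 25 min = 52 h 27 min.

52.45 hours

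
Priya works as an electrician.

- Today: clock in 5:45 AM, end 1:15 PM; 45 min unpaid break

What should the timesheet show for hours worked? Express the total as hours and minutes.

Today: 5:45 AM–1:15 PM = 7 h 30 min; less 45 min break → 6 h 45 min

6 h 45 min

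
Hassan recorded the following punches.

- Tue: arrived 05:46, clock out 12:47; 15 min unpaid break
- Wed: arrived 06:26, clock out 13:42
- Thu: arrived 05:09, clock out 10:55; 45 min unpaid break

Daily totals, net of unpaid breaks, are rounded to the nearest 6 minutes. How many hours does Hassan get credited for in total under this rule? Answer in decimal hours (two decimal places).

19.10 hours

Tue: 05:46–12:47 = 7 h 1 min − 15 min = 6 h 46 min → rounds to 6 h 48 min
Wed: 06:26–13:42 = 7 h 16 min → rounds to 7 h 18 min
Thu: 05:09–10:55 = 5 h 46 min − 45 min = 5 h 1 min → rounds to 5 h 0 min
Total credited: 19 h 6 min.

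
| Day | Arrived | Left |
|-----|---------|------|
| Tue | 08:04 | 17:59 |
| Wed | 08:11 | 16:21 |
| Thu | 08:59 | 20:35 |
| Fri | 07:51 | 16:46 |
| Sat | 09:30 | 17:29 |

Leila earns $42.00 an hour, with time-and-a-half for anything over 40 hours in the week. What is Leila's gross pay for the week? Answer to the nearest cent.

$2094.75

Tue: 08:04–17:59 = 9 h 55 min
Wed: 08:11–16:21 = 8 h 10 min
Thu: 08:59–20:35 = 11 h 36 min
Fri: 07:51–16:46 = 8 h 55 min
Sat: 09:30–17:29 = 7 h 59 min
Total worked: 46 h 35 min = 2795 min.
Regular 40 h 0 min = 2400 min at $42.00/h; overtime 6 h 35 min = 395 min at $63.00/h.
Pay = (2400 × $42.00 + 395 × $63.00) ÷ 60 = $2094.75.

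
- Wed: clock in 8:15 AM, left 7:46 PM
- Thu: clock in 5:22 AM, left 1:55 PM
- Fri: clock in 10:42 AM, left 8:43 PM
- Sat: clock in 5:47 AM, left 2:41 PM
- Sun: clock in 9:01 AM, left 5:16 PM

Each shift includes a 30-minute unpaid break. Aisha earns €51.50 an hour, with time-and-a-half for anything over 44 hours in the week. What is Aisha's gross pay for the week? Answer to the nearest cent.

Wed: 8:15 AM–7:46 PM = 11 h 31 min; less 30 min break → 11 h 1 min
Thu: 5:22 AM–1:55 PM = 8 h 33 min; less 30 min break → 8 h 3 min
Fri: 10:42 AM–8:43 PM = 10 h 1 min; less 30 min break → 9 h 31 min
Sat: 5:47 AM–2:41 PM = 8 h 54 min; less 30 min break → 8 h 24 min
Sun: 9:01 AM–5:16 PM = 8 h 15 min; less 30 min break → 7 h 45 min
Total worked: 44 h 44 min = 2684 min.
Regular 44 h 0 min = 2640 min at €51.50/h; overtime 0 h 44 min = 44 min at €77.25/h.
Pay = (2640 × €51.50 + 44 × €77.25) ÷ 60 = €2322.65.

€2322.65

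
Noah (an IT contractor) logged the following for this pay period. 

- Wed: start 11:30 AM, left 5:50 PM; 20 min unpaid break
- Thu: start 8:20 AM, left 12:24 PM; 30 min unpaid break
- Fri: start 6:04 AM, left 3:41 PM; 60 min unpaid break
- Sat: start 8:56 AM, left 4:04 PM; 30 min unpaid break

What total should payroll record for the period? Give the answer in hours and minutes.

Wed: 11:30 AM–5:50 PM = 6 h 20 min; less 20 min break → 6 h 0 min
Thu: 8:20 AM–12:24 PM = 4 h 4 min; less 30 min break → 3 h 34 min
Fri: 6:04 AM–3:41 PM = 9 h 37 min; less 60 min break → 8 h 37 min
Sat: 8:56 AM–4:04 PM = 7 h 8 min; less 30 min break → 6 h 38 min
Total: 6 h 0 min + 3 h 34 min + 8 h 37 min + 6 h 38 min = 24 h 49 min.

24 h 49 min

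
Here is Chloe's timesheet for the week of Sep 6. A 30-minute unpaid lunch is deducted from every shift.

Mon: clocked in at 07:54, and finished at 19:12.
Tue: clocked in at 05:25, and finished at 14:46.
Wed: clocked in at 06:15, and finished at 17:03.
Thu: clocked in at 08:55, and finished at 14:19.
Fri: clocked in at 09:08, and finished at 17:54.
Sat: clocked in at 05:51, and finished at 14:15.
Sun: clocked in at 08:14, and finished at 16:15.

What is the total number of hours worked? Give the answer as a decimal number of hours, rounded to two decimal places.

Mon: 07:54–19:12 = 11 h 18 min; less 30 min break → 10 h 48 min
Tue: 05:25–14:46 = 9 h 21 min; less 30 min break → 8 h 51 min
Wed: 06:15–17:03 = 10 h 48 min; less 30 min break → 10 h 18 min
Thu: 08:55–14:19 = 5 h 24 min; less 30 min break → 4 h 54 min
Fri: 09:08–17:54 = 8 h 46 min; less 30 min break → 8 h 16 min
Sat: 05:51–14:15 = 8 h 24 min; less 30 min break → 7 h 54 min
Sun: 08:14–16:15 = 8 h 1 min; less 30 min break → 7 h 31 min
Total: 10 h 48 min + 8 h 51 min + 10 h 18 min + 4 h 54 min + 8 h 16 min + 7 h 54 min + 7 h 31 min = 58 h 32 min.

58.53 hours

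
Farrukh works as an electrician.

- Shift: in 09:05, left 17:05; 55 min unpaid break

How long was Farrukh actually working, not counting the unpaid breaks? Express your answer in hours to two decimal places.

7.08 hours

Shift: 09:05–17:05 = 8 h 0 min; less 55 min break → 7 h 5 min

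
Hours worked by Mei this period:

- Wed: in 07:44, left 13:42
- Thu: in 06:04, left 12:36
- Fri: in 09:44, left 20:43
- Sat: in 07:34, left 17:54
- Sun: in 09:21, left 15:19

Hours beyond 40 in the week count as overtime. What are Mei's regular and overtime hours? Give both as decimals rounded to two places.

Regular 39.78 hours, overtime 0.00 hours

Wed: 07:44–13:42 = 5 h 58 min
Thu: 06:04–12:36 = 6 h 32 min
Fri: 09:44–20:43 = 10 h 59 min
Sat: 07:34–17:54 = 10 h 20 min
Sun: 09:21–15:19 = 5 h 58 min
Total worked: 39 h 47 min = 39.78 h.
Threshold 40 h → overtime 0 h 0 min, regular 39 h 47 min.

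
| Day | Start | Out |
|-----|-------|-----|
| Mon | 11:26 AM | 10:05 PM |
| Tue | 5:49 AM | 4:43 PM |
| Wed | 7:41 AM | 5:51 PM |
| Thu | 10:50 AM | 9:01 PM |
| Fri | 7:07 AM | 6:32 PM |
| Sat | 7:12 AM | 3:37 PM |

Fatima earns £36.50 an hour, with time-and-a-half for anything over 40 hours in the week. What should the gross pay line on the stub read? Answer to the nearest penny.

£2649.90

Mon: 11:26 AM–10:05 PM = 10 h 39 min
Tue: 5:49 AM–4:43 PM = 10 h 54 min
Wed: 7:41 AM–5:51 PM = 10 h 10 min
Thu: 10:50 AM–9:01 PM = 10 h 11 min
Fri: 7:07 AM–6:32 PM = 11 h 25 min
Sat: 7:12 AM–3:37 PM = 8 h 25 min
Total worked: 61 h 44 min = 3704 min.
Regular 40 h 0 min = 2400 min at £36.50/h; overtime 21 h 44 min = 1304 min at £54.75/h.
Pay = (2400 × £36.50 + 1304 × £54.75) ÷ 60 = £2649.90.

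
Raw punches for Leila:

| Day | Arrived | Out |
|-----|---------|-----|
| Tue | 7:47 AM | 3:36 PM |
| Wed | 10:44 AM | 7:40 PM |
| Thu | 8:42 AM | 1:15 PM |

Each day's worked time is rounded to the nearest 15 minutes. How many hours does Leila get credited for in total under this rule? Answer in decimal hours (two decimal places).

Tue: 7:47 AM–3:36 PM = 7 h 49 min → rounds to 7 h 45 min
Wed: 10:44 AM–7:40 PM = 8 h 56 min → rounds to 9 h 0 min
Thu: 8:42 AM–1:15 PM = 4 h 33 min → rounds to 4 h 30 min
Total credited: 21 h 15 min.

21.25 hours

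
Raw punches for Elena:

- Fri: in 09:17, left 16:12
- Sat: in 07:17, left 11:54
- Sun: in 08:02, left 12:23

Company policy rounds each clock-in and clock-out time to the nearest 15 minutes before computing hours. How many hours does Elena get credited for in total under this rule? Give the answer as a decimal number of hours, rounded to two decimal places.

16.25 hours

Fri: in 09:17→09:15, out 16:12→16:15; 7 h 0 min
Sat: in 07:17→07:15, out 11:54→12:00; 4 h 45 min
Sun: in 08:02→08:00, out 12:23→12:30; 4 h 30 min
Total credited: 16 h 15 min.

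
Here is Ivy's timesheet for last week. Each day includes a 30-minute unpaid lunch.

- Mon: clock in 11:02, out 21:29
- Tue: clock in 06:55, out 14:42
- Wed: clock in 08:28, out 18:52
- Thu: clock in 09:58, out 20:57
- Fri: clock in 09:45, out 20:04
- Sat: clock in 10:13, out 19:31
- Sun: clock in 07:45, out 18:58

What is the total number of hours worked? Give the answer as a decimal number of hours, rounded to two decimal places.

Mon: 11:02–21:29 = 10 h 27 min; less 30 min break → 9 h 57 min
Tue: 06:55–14:42 = 7 h 47 min; less 30 min break → 7 h 17 min
Wed: 08:28–18:52 = 10 h 24 min; less 30 min break → 9 h 54 min
Thu: 09:58–20:57 = 10 h 59 min; less 30 min break → 10 h 29 min
Fri: 09:45–20:04 = 10 h 19 min; less 30 min break → 9 h 49 min
Sat: 10:13–19:31 = 9 h 18 min; less 30 min break → 8 h 48 min
Sun: 07:45–18:58 = 11 h 13 min; less 30 min break → 10 h 43 min
Total: 9 h 57 min + 7 h 17 min + 9 h 54 min + 10 h 29 min + 9 h 49 min + 8 h 48 min + 10 h 43 min = 66 h 57 min.

66.95 hours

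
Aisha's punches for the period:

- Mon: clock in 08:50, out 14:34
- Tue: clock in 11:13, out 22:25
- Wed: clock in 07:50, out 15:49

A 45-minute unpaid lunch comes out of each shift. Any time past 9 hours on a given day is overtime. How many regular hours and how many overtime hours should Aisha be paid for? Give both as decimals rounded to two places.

Regular 21.22 hours, overtime 1.45 hours

Mon: 08:50–14:34 = 5 h 44 min; less 45 min break → 4 h 59 min
Tue: 11:13–22:25 = 11 h 12 min; less 45 min break → 10 h 27 min
Wed: 07:50–15:49 = 7 h 59 min; less 45 min break → 7 h 14 min
Mon reg 4 h 59 min / OT 0 h 0 min; Tue reg 9 h 0 min / OT 1 h 27 min; Wed reg 7 h 14 min / OT 0 h 0 min.
Totals: regular 21 h 13 min, overtime 1 h 27 min.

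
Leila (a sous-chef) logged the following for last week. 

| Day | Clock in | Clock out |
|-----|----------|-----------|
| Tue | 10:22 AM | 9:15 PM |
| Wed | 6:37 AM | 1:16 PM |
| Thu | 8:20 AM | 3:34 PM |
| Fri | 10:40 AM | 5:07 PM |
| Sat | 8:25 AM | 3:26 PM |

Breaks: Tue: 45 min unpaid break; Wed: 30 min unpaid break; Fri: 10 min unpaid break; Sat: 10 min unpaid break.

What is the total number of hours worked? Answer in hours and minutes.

Tue: 10:22 AM–9:15 PM = 10 h 53 min; less 45 min break → 10 h 8 min
Wed: 6:37 AM–1:16 PM = 6 h 39 min; less 30 min break → 6 h 9 min
Thu: 8:20 AM–3:34 PM = 7 h 14 min
Fri: 10:40 AM–5:07 PM = 6 h 27 min; less 10 min break → 6 h 17 min
Sat: 8:25 AM–3:26 PM = 7 h 1 min; less 10 min break → 6 h 51 min
Total: 10 h 8 min + 6 h 9 min + 7 h 14 min + 6 h 17 min + 6 h 51 min = 36 h 39 min.

36 h 39 min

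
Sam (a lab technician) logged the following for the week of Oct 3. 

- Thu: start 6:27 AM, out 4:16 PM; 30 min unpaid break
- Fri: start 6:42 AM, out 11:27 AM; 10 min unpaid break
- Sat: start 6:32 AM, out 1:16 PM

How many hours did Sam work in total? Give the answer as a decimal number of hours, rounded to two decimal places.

Thu: 6:27 AM–4:16 PM = 9 h 49 min; less 30 min break → 9 h 19 min
Fri: 6:42 AM–11:27 AM = 4 h 45 min; less 10 min break → 4 h 35 min
Sat: 6:32 AM–1:16 PM = 6 h 44 min
Total: 9 h 19 min + 4 h 35 min + 6 h 44 min = 20 h 38 min.

20.63 hours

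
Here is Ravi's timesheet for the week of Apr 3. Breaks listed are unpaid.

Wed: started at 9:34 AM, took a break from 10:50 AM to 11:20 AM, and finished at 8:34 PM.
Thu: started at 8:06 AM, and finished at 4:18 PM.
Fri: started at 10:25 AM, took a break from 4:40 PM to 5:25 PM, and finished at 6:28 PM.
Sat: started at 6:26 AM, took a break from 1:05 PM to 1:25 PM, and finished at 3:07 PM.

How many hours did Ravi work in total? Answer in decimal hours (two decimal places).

Wed: 9:34 AM–8:34 PM = 11 h 0 min; less 30 min break → 10 h 30 min
Thu: 8:06 AM–4:18 PM = 8 h 12 min
Fri: 10:25 AM–6:28 PM = 8 h 3 min; less 45 min break → 7 h 18 min
Sat: 6:26 AM–3:07 PM = 8 h 41 min; less 20 min break → 8 h 21 min
Total: 10 h 30 min + 8 h 12 min + 7 h 18 min + 8 h 21 min = 34 h 21 min.

34.35 hours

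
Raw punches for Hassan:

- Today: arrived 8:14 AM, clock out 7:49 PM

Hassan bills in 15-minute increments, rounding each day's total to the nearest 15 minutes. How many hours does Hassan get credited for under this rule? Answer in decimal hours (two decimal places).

Today: 8:14 AM–7:49 PM = 11 h 35 min → rounds to 11 h 30 min

11.50 hours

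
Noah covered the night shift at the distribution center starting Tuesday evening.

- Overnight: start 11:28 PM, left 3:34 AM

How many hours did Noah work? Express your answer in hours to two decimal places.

4.10 hours

Overnight: 11:28 PM → midnight = 0 h 32 min; midnight → 3:34 AM = 3 h 34 min; span 4 h 6 min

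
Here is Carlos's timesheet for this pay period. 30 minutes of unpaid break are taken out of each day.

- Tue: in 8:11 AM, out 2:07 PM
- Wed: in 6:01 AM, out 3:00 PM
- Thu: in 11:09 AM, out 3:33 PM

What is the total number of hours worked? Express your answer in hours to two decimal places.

17.82 hours

Tue: 8:11 AM–2:07 PM = 5 h 56 min; less 30 min break → 5 h 26 min
Wed: 6:01 AM–3:00 PM = 8 h 59 min; less 30 min break → 8 h 29 min
Thu: 11:09 AM–3:33 PM = 4 h 24 min; less 30 min break → 3 h 54 min
Total: 5 h 26 min + 8 h 29 min + 3 h 54 min = 17 h 49 min.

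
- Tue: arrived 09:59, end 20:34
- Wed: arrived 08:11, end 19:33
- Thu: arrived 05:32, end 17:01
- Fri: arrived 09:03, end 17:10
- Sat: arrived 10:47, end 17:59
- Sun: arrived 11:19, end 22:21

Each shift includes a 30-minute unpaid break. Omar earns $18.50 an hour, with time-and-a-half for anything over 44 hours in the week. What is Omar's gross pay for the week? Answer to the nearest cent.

Tue: 09:59–20:34 = 10 h 35 min; less 30 min break → 10 h 5 min
Wed: 08:11–19:33 = 11 h 22 min; less 30 min break → 10 h 52 min
Thu: 05:32–17:01 = 11 h 29 min; less 30 min break → 10 h 59 min
Fri: 09:03–17:10 = 8 h 7 min; less 30 min break → 7 h 37 min
Sat: 10:47–17:59 = 7 h 12 min; less 30 min break → 6 h 42 min
Sun: 11:19–22:21 = 11 h 2 min; less 30 min break → 10 h 32 min
Total worked: 56 h 47 min = 3407 min.
Regular 44 h 0 min = 2640 min at $18.50/h; overtime 12 h 47 min = 767 min at $27.75/h.
Pay = (2640 × $18.50 + 767 × $27.75) ÷ 60 = $1168.74.

$1168.74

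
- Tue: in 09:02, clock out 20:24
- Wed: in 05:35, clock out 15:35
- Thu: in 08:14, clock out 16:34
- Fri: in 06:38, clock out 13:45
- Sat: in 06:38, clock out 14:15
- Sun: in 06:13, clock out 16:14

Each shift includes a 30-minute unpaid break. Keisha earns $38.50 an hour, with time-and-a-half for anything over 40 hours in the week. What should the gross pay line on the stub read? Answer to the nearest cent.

$2201.24

Tue: 09:02–20:24 = 11 h 22 min; less 30 min break → 10 h 52 min
Wed: 05:35–15:35 = 10 h 0 min; less 30 min break → 9 h 30 min
Thu: 08:14–16:34 = 8 h 20 min; less 30 min break → 7 h 50 min
Fri: 06:38–13:45 = 7 h 7 min; less 30 min break → 6 h 37 min
Sat: 06:38–14:15 = 7 h 37 min; less 30 min break → 7 h 7 min
Sun: 06:13–16:14 = 10 h 1 min; less 30 min break → 9 h 31 min
Total worked: 51 h 27 min = 3087 min.
Regular 40 h 0 min = 2400 min at $38.50/h; overtime 11 h 27 min = 687 min at $57.75/h.
Pay = (2400 × $38.50 + 687 × $57.75) ÷ 60 = $2201.24.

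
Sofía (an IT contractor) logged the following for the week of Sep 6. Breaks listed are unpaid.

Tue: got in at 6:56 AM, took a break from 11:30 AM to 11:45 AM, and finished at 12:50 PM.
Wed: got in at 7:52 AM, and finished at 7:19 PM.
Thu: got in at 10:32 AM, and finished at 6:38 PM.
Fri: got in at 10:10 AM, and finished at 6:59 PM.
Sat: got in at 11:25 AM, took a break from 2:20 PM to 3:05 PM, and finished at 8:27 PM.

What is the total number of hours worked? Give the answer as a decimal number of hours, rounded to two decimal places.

Tue: 6:56 AM–12:50 PM = 5 h 54 min; less 15 min break → 5 h 39 min
Wed: 7:52 AM–7:19 PM = 11 h 27 min
Thu: 10:32 AM–6:38 PM = 8 h 6 min
Fri: 10:10 AM–6:59 PM = 8 h 49 min
Sat: 11:25 AM–8:27 PM = 9 h 2 min; less 45 min break → 8 h 17 min
Total: 5 h 39 min + 11 h 27 min + 8 h 6 min + 8 h 49 min + 8 h 17 min = 42 h 18 min.

42.30 hours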